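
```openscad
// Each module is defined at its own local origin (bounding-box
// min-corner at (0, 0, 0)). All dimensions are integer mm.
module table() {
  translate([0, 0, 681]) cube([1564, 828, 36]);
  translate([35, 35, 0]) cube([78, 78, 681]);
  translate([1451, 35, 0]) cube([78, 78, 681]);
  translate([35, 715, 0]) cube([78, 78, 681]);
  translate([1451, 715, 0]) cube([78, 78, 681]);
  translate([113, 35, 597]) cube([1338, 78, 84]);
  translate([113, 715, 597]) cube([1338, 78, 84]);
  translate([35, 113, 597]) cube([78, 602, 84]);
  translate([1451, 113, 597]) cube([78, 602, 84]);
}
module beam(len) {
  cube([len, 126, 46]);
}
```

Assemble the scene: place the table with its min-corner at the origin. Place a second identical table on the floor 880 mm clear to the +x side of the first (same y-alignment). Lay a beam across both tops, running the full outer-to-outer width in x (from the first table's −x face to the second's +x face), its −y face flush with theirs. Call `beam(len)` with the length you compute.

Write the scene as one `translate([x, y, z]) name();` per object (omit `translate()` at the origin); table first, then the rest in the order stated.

table();
translate([2444, 0, 0]) table();
translate([0, 0, 717]) beam(4008);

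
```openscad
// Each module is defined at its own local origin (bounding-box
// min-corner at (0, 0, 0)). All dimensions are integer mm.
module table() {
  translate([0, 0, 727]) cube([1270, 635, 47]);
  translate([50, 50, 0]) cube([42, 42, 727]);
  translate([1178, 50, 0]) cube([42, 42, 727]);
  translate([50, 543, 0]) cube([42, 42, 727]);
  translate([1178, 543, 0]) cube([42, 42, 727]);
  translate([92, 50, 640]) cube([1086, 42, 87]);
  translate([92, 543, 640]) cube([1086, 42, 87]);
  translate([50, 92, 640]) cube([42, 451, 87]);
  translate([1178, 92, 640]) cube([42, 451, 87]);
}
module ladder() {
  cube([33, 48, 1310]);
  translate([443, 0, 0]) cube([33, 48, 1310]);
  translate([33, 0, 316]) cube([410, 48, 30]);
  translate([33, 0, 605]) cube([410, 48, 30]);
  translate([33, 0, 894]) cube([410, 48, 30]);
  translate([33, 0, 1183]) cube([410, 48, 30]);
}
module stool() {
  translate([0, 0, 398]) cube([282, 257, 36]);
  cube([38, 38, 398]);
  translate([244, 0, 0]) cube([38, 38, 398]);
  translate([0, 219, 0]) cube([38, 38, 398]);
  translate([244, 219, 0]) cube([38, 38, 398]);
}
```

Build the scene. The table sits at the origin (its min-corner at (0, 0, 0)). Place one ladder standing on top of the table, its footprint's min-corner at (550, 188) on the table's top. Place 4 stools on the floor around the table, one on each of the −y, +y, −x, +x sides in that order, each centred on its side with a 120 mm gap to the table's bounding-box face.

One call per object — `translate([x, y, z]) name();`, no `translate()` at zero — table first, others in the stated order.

table();
translate([550, 188, 774]) ladder();
translate([494, -377, 0]) stool();
translate([494, 755, 0]) stool();
translate([-402, 189, 0]) stool();
translate([1390, 189, 0]) stool();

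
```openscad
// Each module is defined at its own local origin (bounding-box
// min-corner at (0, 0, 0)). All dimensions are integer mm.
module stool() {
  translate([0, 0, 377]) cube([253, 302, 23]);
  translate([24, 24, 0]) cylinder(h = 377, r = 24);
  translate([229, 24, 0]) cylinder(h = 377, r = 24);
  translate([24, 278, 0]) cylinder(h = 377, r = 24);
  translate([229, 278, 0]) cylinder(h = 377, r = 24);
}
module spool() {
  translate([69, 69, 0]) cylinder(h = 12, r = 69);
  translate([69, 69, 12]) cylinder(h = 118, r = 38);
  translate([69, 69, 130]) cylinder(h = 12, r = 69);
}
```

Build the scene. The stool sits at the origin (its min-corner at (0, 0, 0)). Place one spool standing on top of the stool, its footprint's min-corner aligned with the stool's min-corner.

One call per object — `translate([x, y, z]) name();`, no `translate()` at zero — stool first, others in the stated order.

stool();
translate([0, 0, 400]) spool();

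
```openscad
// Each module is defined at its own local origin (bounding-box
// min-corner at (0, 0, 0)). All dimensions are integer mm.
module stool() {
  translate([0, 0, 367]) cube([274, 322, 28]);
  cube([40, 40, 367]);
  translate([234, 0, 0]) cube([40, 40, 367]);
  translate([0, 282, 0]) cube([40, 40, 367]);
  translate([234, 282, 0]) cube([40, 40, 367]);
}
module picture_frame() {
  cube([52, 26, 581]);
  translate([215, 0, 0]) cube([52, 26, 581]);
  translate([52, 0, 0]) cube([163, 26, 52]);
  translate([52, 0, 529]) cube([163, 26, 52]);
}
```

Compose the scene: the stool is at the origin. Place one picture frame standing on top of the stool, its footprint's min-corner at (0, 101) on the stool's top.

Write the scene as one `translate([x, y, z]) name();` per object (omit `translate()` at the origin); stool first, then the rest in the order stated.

stool();
translate([0, 101, 395]) picture_frame();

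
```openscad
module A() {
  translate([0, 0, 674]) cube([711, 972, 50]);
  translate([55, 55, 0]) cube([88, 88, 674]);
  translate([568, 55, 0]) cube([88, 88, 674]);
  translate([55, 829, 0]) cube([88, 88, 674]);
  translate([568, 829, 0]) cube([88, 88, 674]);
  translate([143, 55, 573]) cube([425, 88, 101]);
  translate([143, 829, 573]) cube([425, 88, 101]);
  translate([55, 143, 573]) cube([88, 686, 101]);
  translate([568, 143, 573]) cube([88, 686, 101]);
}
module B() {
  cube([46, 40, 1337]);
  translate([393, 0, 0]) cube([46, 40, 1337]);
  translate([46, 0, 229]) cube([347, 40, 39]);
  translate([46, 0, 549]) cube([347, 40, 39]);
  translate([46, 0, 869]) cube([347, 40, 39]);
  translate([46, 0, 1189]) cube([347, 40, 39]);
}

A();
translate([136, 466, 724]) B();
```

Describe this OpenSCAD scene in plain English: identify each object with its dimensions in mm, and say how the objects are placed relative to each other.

A is a table: top 711 mm (x) × 972 mm (y), 50 mm thick, upper face at z = 724 mm, on four 88×88 mm square legs, each inset 55 mm from the nearest pair of top edges, running from z = 0 to the bottom of the top. Four apron rails, 88 mm thick and 101 mm tall, run between adjacent legs with their top edges flush with the underside of the top and their outer faces flush with the legs' outer faces.

B is a straight ladder. Two 46×40 mm vertical rails, 1337 mm tall, stand 439 mm apart (outside-to-outside) with their front faces coplanar on the −y side. 4 rungs, each 40 mm deep and 39 mm tall, span between the inner faces of the rails, front faces flush with the rails. The lowest rung's underside is at z = 229 mm and rungs are spaced 320 mm apart (underside to underside).

The ladder is on top of the table, centred.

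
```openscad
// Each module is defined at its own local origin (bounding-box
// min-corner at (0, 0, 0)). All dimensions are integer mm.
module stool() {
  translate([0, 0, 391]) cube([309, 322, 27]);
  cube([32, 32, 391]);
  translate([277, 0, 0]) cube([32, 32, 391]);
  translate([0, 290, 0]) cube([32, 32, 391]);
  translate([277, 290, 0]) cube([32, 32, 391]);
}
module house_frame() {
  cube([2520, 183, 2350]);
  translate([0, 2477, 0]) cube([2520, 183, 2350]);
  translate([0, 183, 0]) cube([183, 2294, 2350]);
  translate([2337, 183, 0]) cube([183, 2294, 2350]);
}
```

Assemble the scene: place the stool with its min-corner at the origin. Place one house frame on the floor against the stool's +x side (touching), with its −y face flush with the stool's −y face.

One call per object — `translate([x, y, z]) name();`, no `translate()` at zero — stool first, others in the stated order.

stool();
translate([309, 0, 0]) house_frame();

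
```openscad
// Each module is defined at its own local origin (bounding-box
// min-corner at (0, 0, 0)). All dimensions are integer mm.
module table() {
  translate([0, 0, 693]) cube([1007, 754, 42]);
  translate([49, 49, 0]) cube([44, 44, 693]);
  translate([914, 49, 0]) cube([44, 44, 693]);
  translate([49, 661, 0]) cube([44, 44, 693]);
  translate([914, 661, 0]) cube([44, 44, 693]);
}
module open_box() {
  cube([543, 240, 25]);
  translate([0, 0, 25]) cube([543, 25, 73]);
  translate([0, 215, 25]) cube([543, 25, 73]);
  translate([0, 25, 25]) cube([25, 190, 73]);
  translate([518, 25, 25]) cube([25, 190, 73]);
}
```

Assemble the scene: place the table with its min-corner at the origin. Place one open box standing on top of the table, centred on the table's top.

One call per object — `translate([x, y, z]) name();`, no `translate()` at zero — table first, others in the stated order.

table();
translate([232, 257, 735]) open_box();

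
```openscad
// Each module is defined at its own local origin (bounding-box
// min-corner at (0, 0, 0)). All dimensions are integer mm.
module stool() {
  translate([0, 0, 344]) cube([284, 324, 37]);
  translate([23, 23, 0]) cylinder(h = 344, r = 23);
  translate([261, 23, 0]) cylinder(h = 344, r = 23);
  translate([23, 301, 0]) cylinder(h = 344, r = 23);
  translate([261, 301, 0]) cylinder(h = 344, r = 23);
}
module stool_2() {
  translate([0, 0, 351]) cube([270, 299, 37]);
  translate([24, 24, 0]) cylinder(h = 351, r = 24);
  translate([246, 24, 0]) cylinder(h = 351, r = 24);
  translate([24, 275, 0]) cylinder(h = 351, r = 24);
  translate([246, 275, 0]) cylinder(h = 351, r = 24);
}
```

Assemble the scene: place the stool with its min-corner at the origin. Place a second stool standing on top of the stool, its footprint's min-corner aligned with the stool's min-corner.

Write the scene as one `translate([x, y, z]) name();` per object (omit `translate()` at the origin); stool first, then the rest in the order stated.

stool();
translate([0, 0, 381]) stool_2();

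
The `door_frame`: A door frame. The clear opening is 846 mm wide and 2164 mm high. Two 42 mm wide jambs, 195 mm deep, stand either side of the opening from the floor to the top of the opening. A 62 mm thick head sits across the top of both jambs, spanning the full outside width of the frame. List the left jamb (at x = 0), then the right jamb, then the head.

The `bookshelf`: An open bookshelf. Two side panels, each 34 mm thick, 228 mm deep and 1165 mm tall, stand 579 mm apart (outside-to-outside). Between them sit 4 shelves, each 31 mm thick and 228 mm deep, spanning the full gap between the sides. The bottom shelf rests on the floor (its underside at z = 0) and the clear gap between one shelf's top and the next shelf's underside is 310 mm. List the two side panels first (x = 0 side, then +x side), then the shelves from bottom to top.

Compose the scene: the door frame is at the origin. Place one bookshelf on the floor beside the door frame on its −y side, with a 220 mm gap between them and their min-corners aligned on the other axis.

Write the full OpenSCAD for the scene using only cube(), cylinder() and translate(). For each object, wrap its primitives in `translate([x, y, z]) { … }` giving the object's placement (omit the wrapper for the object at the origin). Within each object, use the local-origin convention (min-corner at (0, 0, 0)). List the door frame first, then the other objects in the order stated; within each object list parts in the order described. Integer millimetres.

cube([42, 195, 2164]);
translate([888, 0, 0]) cube([42, 195, 2164]);
translate([0, 0, 2164]) cube([930, 195, 62]);
translate([0, -448, 0]) {
  cube([34, 228, 1165]);
  translate([545, 0, 0]) cube([34, 228, 1165]);
  translate([34, 0, 0]) cube([511, 228, 31]);
  translate([34, 0, 341]) cube([511, 228, 31]);
  translate([34, 0, 682]) cube([511, 228, 31]);
  translate([34, 0, 1023]) cube([511, 228, 31]);
}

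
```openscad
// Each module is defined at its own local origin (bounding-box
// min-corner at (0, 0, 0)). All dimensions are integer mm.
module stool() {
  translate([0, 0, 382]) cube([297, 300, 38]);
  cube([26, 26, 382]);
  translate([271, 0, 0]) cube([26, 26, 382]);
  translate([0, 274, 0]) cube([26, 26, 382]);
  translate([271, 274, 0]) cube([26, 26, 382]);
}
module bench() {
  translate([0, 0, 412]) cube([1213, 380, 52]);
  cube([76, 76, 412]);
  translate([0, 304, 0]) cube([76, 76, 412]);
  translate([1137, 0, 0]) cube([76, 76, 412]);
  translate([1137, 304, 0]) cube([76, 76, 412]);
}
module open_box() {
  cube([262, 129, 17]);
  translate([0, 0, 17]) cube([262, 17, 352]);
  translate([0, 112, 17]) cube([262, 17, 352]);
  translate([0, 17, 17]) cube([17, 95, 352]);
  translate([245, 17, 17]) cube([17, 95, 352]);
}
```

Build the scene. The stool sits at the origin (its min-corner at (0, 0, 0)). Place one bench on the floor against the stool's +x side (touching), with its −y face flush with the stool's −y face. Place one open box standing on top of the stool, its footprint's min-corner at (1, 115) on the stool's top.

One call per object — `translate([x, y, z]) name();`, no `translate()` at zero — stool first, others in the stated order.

stool();
translate([297, 0, 0]) bench();
translate([1, 115, 420]) open_box();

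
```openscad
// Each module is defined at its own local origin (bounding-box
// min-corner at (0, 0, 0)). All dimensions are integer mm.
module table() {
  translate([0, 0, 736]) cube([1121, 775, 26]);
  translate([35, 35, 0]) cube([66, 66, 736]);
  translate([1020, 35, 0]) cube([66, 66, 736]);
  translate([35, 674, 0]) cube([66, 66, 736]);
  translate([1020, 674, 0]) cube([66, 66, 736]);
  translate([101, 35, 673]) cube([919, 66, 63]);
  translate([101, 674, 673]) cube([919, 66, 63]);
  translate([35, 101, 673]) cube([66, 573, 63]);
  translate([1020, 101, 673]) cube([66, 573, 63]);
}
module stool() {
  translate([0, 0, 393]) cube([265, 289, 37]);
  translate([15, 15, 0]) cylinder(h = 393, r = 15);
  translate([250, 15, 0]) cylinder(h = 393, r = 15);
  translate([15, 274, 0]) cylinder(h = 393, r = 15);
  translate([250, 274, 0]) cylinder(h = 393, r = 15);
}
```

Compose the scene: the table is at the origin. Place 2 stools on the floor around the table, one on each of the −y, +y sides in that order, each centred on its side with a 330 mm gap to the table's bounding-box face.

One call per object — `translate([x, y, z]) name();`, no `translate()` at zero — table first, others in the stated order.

table();
translate([428, -619, 0]) stool();
translate([428, 1105, 0]) stool();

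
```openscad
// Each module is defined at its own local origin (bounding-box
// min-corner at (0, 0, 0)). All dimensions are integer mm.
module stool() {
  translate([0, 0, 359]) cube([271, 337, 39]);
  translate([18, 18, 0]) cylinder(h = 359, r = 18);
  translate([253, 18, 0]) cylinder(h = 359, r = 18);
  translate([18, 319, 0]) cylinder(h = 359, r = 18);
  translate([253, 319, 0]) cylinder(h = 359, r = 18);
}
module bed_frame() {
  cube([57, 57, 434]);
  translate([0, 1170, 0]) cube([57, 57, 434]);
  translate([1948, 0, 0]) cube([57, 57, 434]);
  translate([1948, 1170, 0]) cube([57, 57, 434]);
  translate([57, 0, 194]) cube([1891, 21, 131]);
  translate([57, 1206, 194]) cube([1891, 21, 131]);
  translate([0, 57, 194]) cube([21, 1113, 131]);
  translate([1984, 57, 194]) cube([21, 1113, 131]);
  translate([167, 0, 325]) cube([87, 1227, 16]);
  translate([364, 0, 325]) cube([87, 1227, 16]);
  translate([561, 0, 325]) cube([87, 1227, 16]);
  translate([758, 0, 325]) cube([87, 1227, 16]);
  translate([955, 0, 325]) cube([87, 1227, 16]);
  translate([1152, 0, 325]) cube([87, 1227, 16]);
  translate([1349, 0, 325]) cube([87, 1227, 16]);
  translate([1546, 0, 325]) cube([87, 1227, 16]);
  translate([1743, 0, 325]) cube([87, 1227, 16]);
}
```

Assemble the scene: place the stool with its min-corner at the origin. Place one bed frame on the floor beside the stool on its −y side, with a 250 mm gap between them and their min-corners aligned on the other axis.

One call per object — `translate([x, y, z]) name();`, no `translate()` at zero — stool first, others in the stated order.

stool();
translate([0, -1477, 0]) bed_frame();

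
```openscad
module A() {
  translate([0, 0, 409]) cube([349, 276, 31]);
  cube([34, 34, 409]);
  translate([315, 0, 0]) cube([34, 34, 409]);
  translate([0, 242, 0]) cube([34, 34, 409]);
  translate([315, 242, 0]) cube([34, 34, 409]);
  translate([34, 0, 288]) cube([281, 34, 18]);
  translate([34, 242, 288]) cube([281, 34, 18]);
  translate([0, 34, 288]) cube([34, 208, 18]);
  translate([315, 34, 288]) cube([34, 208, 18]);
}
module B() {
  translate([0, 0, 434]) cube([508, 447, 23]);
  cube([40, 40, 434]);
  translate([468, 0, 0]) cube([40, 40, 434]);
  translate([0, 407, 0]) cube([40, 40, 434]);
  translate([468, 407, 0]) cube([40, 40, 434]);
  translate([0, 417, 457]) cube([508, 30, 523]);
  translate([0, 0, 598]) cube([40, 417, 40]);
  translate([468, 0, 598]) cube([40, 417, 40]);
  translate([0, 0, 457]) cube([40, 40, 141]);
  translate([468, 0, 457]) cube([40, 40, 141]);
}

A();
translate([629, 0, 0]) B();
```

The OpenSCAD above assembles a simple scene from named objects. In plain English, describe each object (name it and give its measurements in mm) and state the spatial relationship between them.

A is a four-legged stool. The seat is a 349×276×31 mm slab whose top surface is at z = 440 mm; four square legs, each 34×34 mm in cross-section, run from the floor (z = 0) to the underside of the seat, each flush with a corner of the seat. Four stretchers, 34 mm wide and 18 mm tall, connect adjacent legs with their undersides at z = 288 mm, each running between the inner faces of the legs it joins and aligned with the legs' outer faces on the other axis.

B is a chair. The seat is a 508×447×23 mm slab with its top at z = 457 mm, on four 40×40 mm corner legs (flush with the seat edges, standing on z = 0). A flat backrest 30 mm thick, 523 mm tall, spans the full seat width and rises from the seat top along its +y edge, rear face flush with the rear of the seat. Two armrests of 40×40 mm section run along each side from the seat's front edge to the front of the backrest, top faces 181 mm above the seat top and outer faces flush with the seat's x-edges; a 40×40 mm post under the front of each armrest stands on the seat at the front corner.

The chair is on the floor beside the stool on its +x side.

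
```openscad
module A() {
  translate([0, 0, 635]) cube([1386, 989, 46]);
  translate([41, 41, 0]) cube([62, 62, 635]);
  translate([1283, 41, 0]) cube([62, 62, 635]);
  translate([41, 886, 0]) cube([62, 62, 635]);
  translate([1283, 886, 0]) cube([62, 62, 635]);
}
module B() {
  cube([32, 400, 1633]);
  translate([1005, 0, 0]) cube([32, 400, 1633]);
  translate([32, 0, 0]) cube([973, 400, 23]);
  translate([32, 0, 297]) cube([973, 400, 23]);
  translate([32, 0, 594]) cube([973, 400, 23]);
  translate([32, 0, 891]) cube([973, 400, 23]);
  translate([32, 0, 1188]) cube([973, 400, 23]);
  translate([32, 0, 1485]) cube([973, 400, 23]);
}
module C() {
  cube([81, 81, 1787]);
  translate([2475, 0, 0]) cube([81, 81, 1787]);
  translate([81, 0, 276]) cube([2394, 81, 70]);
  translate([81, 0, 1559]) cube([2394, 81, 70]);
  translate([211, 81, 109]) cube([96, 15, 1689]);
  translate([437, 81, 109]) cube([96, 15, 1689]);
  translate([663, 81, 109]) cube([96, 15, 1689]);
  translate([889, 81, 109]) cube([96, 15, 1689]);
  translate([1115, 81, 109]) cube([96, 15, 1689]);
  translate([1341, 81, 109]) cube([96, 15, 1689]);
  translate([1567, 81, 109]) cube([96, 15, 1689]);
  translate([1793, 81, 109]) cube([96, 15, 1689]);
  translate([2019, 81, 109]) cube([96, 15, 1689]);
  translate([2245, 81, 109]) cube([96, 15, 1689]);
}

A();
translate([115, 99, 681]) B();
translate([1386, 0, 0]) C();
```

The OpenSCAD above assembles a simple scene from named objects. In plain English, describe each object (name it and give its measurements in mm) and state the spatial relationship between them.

A is a table: top 1386 mm (x) × 989 mm (y), 46 mm thick, upper face at z = 681 mm, on four 62×62 mm square legs, each inset 41 mm from the nearest pair of top edges, running from z = 0 to the bottom of the top.

B is an open bookshelf. Two side panels, each 32 mm thick, 400 mm deep and 1633 mm tall, stand 1037 mm apart (outside-to-outside). Between them sit 6 shelves, each 23 mm thick and 400 mm deep, spanning the full gap between the sides. The bottom shelf rests on the floor (its underside at z = 0) and the clear gap between one shelf's top and the next shelf's underside is 274 mm.

C is a fence section. Two 81×81 mm posts, 1787 mm tall, stand on the floor with a clear span of 2394 mm between their inner faces. Two horizontal rails of 81×70 mm section span the gap between the posts with their undersides at z = 276 mm and z = 1559 mm, flush with the posts' −y face. 10 pickets, each 96 mm wide, 15 mm thick and 1689 mm tall, are fixed to the +y face of the rails with their bottoms at z = 109 mm, evenly spaced across the span with equal gaps (rounded down to the nearest mm) at the −x end and between each pair — any rounding remainder accumulates at the +x end.

The bookshelf is on top of the table. The fence section is against the table's +x side, with their −y faces flush.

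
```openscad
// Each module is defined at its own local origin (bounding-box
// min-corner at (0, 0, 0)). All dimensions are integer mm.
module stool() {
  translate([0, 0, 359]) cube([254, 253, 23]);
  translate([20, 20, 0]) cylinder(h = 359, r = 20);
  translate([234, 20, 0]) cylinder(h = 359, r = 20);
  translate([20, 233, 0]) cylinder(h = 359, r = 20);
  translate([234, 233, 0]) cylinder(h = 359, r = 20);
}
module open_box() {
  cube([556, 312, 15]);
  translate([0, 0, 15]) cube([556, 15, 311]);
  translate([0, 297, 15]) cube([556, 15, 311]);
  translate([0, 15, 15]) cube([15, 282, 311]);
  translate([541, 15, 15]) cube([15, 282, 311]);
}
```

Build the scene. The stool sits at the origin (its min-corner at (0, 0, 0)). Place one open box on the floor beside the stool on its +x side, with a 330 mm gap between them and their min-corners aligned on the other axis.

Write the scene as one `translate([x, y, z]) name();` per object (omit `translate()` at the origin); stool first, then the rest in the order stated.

stool();
translate([584, 0, 0]) open_box();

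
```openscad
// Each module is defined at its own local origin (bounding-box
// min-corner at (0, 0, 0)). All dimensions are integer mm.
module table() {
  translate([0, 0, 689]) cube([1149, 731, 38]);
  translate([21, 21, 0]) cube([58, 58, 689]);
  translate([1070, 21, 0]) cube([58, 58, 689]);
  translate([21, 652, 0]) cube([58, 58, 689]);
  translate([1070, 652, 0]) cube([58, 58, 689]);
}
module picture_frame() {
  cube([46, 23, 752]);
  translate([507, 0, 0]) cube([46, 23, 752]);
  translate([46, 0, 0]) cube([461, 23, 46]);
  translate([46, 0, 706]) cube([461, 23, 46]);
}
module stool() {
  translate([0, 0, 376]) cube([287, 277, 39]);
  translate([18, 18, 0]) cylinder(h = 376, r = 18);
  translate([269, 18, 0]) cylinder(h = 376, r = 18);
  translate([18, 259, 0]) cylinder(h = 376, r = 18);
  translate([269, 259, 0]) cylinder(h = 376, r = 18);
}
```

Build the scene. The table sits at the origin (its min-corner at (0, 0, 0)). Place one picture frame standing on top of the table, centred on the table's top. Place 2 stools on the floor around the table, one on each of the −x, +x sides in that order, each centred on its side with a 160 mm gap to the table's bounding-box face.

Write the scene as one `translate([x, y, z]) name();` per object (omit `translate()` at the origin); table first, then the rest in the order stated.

table();
translate([298, 354, 727]) picture_frame();
translate([-447, 227, 0]) stool();
translate([1309, 227, 0]) stool();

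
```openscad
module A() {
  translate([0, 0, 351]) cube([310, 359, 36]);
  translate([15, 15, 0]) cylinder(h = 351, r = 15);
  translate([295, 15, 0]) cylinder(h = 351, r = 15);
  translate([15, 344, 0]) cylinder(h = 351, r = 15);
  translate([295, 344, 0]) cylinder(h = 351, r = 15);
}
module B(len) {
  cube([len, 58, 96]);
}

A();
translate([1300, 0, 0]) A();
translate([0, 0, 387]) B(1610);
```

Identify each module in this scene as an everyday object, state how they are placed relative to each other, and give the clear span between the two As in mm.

Second stool starts at x = 1300; first ends at x = 310; clear span = 1300 − 310 = 990 mm.

A is a stool. B is a beam. A beam spans the tops of two stools. The clear span between the two stools is 990 mm.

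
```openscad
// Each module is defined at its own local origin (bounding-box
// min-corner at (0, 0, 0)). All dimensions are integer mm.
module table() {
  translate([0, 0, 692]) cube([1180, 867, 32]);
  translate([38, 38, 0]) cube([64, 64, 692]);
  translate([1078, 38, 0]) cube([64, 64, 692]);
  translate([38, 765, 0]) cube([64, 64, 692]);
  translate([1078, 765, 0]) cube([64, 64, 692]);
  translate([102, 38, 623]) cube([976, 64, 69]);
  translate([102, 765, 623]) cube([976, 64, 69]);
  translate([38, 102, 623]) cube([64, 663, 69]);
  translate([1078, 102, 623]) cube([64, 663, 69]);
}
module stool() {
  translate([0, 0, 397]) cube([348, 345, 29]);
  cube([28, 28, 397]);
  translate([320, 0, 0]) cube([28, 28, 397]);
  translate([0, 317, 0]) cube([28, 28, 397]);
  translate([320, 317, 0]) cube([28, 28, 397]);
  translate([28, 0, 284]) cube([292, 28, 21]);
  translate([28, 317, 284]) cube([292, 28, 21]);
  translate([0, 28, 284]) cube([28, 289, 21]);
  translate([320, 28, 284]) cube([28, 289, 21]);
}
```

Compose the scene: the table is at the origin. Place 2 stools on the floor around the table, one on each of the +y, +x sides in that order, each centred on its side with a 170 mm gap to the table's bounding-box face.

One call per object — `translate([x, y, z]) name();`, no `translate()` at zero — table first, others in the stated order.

table();
translate([416, 1037, 0]) stool();
translate([1350, 261, 0]) stool();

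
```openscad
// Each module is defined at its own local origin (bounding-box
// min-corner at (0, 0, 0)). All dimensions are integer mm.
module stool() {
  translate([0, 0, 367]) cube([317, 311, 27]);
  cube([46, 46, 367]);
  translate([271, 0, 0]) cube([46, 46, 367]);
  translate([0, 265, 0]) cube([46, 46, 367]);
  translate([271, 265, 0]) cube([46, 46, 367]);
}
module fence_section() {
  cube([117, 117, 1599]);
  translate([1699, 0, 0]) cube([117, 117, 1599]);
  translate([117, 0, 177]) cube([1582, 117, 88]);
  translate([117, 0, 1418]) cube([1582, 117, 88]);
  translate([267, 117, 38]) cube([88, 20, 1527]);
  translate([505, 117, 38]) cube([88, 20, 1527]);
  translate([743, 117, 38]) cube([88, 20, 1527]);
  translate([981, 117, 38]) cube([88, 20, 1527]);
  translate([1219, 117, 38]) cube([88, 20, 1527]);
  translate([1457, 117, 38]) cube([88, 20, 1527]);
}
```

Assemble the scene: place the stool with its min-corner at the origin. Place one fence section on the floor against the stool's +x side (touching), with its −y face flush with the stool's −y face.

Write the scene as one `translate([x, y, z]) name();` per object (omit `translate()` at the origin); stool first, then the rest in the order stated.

stool();
translate([317, 0, 0]) fence_section();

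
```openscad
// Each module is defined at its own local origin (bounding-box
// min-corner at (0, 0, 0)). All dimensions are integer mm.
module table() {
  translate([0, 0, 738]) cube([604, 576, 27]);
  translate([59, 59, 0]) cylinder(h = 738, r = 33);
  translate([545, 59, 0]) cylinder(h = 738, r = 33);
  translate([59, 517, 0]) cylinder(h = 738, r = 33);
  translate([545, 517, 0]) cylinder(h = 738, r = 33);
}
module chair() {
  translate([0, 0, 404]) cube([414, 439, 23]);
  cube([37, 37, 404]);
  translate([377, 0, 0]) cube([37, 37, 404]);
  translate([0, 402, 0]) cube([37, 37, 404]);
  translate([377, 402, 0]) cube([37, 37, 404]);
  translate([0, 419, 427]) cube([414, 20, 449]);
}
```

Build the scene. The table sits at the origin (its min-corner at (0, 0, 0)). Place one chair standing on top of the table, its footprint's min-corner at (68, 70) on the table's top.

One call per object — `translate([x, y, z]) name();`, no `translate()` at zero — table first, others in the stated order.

table();
translate([68, 70, 765]) chair();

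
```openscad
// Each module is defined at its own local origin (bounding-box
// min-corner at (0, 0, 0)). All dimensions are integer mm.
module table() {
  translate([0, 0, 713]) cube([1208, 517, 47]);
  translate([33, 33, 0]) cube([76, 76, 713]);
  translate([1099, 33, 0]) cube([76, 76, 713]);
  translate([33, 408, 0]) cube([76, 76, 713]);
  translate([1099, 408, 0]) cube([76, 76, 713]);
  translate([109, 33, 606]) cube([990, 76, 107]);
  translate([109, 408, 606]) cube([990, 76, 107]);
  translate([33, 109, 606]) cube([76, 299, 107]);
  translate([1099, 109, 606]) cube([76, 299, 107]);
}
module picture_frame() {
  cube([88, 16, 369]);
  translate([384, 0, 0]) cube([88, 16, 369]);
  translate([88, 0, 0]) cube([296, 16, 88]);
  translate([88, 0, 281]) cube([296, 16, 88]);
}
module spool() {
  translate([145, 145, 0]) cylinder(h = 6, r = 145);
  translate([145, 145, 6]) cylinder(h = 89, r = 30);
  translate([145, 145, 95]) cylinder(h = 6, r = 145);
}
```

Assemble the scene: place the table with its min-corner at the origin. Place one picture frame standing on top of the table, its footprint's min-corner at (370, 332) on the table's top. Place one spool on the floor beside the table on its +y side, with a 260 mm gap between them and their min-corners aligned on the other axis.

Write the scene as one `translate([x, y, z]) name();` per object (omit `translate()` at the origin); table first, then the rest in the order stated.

table();
translate([370, 332, 760]) picture_frame();
translate([0, 777, 0]) spool();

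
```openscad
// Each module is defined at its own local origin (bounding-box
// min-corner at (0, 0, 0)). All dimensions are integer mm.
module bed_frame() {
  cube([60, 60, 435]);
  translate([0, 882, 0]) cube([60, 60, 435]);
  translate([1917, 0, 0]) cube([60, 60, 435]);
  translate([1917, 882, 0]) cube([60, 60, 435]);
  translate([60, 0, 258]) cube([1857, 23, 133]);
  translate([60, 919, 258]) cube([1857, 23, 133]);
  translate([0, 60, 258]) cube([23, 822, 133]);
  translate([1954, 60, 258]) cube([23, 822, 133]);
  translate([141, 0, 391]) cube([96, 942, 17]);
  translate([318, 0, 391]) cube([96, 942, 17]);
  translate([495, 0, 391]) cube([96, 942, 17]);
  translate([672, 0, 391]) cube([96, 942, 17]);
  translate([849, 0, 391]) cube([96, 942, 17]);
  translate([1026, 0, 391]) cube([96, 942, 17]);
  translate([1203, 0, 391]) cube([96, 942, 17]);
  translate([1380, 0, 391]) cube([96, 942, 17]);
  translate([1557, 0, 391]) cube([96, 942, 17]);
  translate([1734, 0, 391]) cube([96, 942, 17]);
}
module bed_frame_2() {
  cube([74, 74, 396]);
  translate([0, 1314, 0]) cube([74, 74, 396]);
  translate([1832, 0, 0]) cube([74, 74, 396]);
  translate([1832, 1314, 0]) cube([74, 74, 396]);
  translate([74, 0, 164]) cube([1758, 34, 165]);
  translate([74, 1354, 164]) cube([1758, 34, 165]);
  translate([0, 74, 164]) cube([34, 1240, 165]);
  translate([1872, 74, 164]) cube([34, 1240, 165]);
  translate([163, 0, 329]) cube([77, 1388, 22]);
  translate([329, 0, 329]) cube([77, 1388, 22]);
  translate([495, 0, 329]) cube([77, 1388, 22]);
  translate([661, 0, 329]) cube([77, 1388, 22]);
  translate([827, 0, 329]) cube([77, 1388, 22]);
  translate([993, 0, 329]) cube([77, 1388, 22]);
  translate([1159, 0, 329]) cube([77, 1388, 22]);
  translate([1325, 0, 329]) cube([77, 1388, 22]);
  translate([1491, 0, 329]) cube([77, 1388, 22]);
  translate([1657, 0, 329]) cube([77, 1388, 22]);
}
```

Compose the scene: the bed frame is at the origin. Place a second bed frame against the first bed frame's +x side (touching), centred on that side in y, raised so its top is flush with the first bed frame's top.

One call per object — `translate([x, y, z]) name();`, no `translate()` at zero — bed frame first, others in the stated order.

bed_frame();
translate([1977, -223, 39]) bed_frame_2();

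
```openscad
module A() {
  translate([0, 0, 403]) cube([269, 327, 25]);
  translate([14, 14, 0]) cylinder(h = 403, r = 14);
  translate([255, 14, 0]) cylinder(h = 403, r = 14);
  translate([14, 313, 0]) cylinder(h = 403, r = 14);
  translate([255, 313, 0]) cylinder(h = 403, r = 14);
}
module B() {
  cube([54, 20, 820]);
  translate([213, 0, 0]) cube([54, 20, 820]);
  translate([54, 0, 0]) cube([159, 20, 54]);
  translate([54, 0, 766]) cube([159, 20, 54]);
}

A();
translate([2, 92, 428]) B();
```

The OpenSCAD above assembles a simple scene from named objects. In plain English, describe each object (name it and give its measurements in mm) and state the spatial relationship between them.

A is a simple wooden stool: a rectangular seat 269 mm (x) by 327 mm (y), 25 mm thick, top face at z = 428 mm, on four round legs, each 28 mm in diameter. The legs rest on z = 0, each leg's axis is inset half a diameter from the nearest pair of seat edges (so the leg's bounding box is flush with the corner).

B is a rectangular picture frame lying in the x–z plane (depth along y). The opening is 159 mm wide (x) by 712 mm tall (z), surrounded by a border 54 mm wide on all four sides. The frame is 20 mm deep and is made of two full-height vertical stiles with two horizontal rails fitted between them.

The picture frame is on top of the stool.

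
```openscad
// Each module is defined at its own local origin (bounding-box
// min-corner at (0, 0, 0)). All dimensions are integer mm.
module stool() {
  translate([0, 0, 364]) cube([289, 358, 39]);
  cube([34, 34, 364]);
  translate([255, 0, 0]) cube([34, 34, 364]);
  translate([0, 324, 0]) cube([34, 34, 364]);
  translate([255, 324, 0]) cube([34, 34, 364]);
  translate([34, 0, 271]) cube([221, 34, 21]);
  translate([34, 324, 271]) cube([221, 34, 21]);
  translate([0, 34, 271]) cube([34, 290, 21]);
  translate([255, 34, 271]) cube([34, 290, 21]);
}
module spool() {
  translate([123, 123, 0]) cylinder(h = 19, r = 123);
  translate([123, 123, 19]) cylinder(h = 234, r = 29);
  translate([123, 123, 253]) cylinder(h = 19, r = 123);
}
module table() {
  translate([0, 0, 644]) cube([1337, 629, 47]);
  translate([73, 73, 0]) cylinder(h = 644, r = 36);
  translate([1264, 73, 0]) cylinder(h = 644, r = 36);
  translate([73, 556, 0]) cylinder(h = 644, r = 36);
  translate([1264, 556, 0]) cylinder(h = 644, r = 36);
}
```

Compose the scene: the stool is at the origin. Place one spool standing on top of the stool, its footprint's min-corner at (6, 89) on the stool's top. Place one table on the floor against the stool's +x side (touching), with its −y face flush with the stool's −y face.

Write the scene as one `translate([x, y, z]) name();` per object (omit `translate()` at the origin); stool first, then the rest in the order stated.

stool();
translate([6, 89, 403]) spool();
translate([289, 0, 0]) table();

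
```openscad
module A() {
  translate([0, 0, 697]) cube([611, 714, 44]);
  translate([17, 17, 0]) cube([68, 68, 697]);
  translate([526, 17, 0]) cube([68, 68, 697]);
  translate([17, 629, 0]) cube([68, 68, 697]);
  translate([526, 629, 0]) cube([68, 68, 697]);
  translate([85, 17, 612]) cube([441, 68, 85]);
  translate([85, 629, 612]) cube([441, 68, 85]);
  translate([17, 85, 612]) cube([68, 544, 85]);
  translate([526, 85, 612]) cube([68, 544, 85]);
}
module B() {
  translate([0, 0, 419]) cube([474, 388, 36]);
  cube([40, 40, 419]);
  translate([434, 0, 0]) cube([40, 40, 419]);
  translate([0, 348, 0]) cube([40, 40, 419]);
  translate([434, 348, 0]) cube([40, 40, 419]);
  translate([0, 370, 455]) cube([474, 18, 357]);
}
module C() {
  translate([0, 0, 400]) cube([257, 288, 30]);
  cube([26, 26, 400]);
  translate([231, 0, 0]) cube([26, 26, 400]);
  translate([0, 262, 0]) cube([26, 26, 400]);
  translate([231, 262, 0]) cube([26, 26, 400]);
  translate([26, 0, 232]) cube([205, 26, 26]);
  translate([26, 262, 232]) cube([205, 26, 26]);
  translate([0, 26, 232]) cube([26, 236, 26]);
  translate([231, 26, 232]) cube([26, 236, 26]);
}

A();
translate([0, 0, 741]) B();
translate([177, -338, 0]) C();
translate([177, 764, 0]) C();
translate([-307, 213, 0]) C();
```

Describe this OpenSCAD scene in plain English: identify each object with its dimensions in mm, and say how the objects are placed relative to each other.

A is a table with a 611×714 mm rectangular top, 44 mm thick, top surface at z = 741 mm, supported by four 68×68 mm square legs, each inset 17 mm from the nearest pair of top edges, running from the floor. Four apron rails, 68 mm thick and 85 mm tall, run between adjacent legs with their top edges flush with the underside of the top and their outer faces flush with the legs' outer faces.

B is a chair: 474×388 mm seat, 36 mm thick, top at z = 455 mm, on four 40 mm square corner legs flush with the seat edges. A 18 mm thick backrest slab spans the full seat width, extending 357 mm above the seat top, its back face flush with the seat's +y edge.

C is a four-legged stool. The seat is 257×288 mm, 30 mm thick, top at z = 430 mm. It stands on four square legs, each 26×26 mm in cross-section, from z = 0 to the seat underside, each flush with a corner of the seat. Four stretchers, 26 mm wide and 26 mm tall, connect adjacent legs with their undersides at z = 232 mm, each running between the inner faces of the legs it joins and aligned with the legs' outer faces on the other axis.

The chair is on top of the table. Three stools sit around the table at the −y, +y, −x sides.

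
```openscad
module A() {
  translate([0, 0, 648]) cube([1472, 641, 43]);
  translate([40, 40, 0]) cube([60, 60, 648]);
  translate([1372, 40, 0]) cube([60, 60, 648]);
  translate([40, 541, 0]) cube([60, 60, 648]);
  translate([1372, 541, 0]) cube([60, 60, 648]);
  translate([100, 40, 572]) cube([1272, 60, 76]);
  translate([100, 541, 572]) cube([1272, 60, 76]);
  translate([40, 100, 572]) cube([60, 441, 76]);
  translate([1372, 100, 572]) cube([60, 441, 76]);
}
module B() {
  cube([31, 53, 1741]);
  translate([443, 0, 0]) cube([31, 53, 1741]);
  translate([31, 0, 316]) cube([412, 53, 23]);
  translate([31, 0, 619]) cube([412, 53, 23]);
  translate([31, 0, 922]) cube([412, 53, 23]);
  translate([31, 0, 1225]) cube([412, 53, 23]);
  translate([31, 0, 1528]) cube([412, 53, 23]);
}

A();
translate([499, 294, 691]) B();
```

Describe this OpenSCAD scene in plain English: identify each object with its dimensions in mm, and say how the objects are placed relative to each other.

A is a table: top 1472 mm (x) × 641 mm (y), 43 mm thick, upper face at z = 691 mm, on four 60×60 mm square legs, each inset 40 mm from the nearest pair of top edges, running from z = 0 to the bottom of the top. Four apron rails, 60 mm thick and 76 mm tall, run between adjacent legs with their top edges flush with the underside of the top and their outer faces flush with the legs' outer faces.

B is a wooden ladder with two side rails of 31×53 mm section and 1741 mm height, set 474 mm apart overall. Between them run 5 rectangular rungs (53 mm deep, 23 mm thick), front faces flush with the rails' −y face. The bottom of the first rung is 316 mm above the floor and each subsequent rung is 303 mm higher than the one below.

The ladder is on top of the table, centred.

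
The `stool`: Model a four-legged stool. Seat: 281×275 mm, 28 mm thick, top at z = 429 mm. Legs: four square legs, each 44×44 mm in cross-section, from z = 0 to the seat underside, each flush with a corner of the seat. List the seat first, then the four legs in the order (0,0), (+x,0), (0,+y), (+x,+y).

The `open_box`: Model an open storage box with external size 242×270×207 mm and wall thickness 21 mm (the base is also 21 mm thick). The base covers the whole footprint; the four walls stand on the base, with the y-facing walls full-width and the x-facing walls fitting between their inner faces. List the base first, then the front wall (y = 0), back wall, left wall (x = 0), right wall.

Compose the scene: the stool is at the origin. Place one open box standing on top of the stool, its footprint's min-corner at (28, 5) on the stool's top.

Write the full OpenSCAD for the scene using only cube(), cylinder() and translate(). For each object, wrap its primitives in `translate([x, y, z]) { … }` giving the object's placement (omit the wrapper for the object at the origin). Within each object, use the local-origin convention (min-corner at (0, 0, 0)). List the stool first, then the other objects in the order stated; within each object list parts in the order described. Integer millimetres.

translate([0, 0, 401]) cube([281, 275, 28]);
cube([44, 44, 401]);
translate([237, 0, 0]) cube([44, 44, 401]);
translate([0, 231, 0]) cube([44, 44, 401]);
translate([237, 231, 0]) cube([44, 44, 401]);
translate([28, 5, 429]) {
  cube([242, 270, 21]);
  translate([0, 0, 21]) cube([242, 21, 186]);
  translate([0, 249, 21]) cube([242, 21, 186]);
  translate([0, 21, 21]) cube([21, 228, 186]);
  translate([221, 21, 21]) cube([21, 228, 186]);
}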